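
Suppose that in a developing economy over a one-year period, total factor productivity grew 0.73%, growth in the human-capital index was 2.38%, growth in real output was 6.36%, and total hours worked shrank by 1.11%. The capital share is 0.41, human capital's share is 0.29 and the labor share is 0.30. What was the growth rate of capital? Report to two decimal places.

Capital grew 12.86%.

Labor's share = 1 − 0.41 − 0.29 = 0.3.
gY = gA + 0.29×2.38 + 0.3×(-1.11) + 0.41×g.
0.41×g = 6.36 − 0.73 − 0.3572 = 5.2728.
g = 5.2728 / 0.41 = 12.8605%.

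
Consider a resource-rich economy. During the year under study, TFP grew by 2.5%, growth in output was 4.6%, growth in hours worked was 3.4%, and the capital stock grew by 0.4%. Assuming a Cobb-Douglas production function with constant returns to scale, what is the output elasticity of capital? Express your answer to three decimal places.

gY = gA + α·gK + (1−α)·gL, so gY − gA − gL = α(gK − gL).
4.6 − 2.5 − 3.4 = α × (0.4 − 3.4).
-1.3 = -3 α, so α = 0.43333.

0.433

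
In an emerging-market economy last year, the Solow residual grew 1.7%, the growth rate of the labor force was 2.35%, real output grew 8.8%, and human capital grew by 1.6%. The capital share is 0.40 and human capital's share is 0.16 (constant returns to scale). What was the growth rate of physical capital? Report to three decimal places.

Labor's share = 1 − 0.4 − 0.16 = 0.44.
gY = gA + 0.16×1.6 + 0.44×2.35 + 0.4×g.
0.4×g = 8.8 − 1.7 − 1.29 = 5.81.
g = 5.81 / 0.4 = 14.525%.

14.525%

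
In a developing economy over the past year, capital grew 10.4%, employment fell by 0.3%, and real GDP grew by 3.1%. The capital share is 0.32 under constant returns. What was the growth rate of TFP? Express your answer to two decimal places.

-0.02%

Labor's share = 1 − 0.32 = 0.68.
Capital: 0.32 × 10.4 = 3.328 pp.
Employment: 0.68 × (-0.3) = -0.204 pp.
TFP growth = 3.1 − 3.124 = -0.024%.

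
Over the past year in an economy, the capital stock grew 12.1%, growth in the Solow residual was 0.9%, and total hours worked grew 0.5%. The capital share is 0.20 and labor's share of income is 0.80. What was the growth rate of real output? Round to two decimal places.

Real output grew 3.72%.

Labor's share = 1 − 0.2 = 0.8.
The capital stock: 0.2 × 12.1 = 2.42 pp.
Total hours worked: 0.8 × 0.5 = 0.4 pp.
Output growth = 0.9 + 2.82 = 3.72%.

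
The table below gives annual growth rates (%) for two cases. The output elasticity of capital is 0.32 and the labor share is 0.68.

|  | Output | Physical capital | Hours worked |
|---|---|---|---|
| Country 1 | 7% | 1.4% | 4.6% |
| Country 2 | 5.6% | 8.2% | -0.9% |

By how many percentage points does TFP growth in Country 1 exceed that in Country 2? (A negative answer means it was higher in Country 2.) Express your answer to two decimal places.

Labor's share = 1 − 0.32 = 0.68.
Country 1: TFP = 7 − 0.448 − 3.128 = 3.424%.
Country 2: TFP = 5.6 − 2.624 + 0.612 = 3.588%.
Difference = 3.424 − (3.588) = -0.164 pp.

-0.16 percentage points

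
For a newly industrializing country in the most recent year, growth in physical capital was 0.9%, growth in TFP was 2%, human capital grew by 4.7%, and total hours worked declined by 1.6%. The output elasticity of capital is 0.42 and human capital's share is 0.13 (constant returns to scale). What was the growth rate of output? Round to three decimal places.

2.269%

Labor's share = 1 − 0.42 − 0.13 = 0.45.
Physical capital: 0.42 × 0.9 = 0.378 pp.
Human capital: 0.13 × 4.7 = 0.611 pp.
Total hours worked: 0.45 × (-1.6) = -0.72 pp.
Output growth = 2 + 0.269 = 2.269%.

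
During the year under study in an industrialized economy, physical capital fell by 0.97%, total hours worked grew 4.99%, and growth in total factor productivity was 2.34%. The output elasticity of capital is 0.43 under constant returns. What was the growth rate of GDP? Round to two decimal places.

Labor's share = 1 − 0.43 = 0.57.
Physical capital: 0.43 × (-0.97) = -0.4171 pp.
Total hours worked: 0.57 × 4.99 = 2.8443 pp.
Output growth = 2.34 + 2.4272 = 4.7672%.

4.77%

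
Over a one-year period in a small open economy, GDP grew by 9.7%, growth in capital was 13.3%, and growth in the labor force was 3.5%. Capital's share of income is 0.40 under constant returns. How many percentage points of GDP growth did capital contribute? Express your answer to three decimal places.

5.320

Contribution = share × growth = 0.4 × 13.3 = 5.32 pp.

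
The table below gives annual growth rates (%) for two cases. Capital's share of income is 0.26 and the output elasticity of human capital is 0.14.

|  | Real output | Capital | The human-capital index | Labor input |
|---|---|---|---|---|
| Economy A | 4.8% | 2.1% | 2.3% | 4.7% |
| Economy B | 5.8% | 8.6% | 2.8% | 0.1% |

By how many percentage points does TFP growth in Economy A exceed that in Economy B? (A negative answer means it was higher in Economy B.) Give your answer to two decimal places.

-2.00 percentage points

Labor's share = 1 − 0.26 − 0.14 = 0.6.
Economy A: TFP = 4.8 − 0.546 − 0.322 − 2.82 = 1.112%.
Economy B: TFP = 5.8 − 2.236 − 0.392 − 0.06 = 3.112%.
Difference = 1.112 − (3.112) = -2 pp.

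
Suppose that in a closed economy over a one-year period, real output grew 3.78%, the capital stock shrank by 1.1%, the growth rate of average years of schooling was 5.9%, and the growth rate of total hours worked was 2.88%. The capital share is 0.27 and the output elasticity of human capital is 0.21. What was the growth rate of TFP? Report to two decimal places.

TFP growth was 1.34%.

Labor's share = 1 − 0.27 − 0.21 = 0.52.
The capital stock: 0.27 × (-1.1) = -0.297 pp.
Average years of schooling: 0.21 × 5.9 = 1.239 pp.
Total hours worked: 0.52 × 2.88 = 1.4976 pp.
TFP growth = 3.78 − 2.4396 = 1.3404%.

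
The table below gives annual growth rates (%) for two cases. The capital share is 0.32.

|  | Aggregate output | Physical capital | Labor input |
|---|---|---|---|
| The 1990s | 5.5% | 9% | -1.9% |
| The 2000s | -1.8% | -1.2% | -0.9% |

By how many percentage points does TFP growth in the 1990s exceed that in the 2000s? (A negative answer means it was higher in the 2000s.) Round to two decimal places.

Labor's share = 1 − 0.32 = 0.68.
The 1990s: TFP = 5.5 − 2.88 + 1.292 = 3.912%.
The 2000s: TFP = -1.8 + 0.384 + 0.612 = -0.804%.
Difference = 3.912 − (-0.804) = 4.716 pp.

4.72 percentage points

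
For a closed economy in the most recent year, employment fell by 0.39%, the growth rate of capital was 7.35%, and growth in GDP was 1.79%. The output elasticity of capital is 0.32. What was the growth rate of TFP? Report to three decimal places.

-0.297%

Labor's share = 1 − 0.32 = 0.68.
Capital: 0.32 × 7.35 = 2.352 pp.
Employment: 0.68 × (-0.39) = -0.2652 pp.
TFP growth = 1.79 − 2.0868 = -0.2968%.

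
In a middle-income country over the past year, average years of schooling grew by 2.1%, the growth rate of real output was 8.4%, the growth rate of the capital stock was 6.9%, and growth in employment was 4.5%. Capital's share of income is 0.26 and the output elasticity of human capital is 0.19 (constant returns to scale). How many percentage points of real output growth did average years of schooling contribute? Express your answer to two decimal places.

Contribution = share × growth = 0.19 × 2.1 = 0.399 pp.

0.40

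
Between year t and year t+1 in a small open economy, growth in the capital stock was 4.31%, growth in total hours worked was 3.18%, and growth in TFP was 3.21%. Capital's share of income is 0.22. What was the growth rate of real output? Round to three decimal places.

Labor's share = 1 − 0.22 = 0.78.
The capital stock: 0.22 × 4.31 = 0.9482 pp.
Total hours worked: 0.78 × 3.18 = 2.4804 pp.
Output growth = 3.21 + 3.4286 = 6.6386%.

6.639%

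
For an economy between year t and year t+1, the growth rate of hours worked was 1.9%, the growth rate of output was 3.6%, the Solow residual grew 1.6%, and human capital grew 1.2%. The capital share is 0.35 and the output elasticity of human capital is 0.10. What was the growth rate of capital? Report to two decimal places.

2.39%

Labor's share = 1 − 0.35 − 0.1 = 0.55.
gY = gA + 0.1×1.2 + 0.55×1.9 + 0.35×g.
0.35×g = 3.6 − 1.6 − 1.165 = 0.835.
g = 0.835 / 0.35 = 2.3857%.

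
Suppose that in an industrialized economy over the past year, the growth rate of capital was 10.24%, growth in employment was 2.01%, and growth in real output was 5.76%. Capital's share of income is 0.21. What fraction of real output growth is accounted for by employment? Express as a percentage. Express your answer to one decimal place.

Employment accounted for 27.6% of growth.

Labor's share = 1 − 0.21 = 0.79.
Employment contributed 0.79 × 2.01 = 1.5879 pp.
Share of growth = 1.5879 / 5.76 × 100 = 27.568%.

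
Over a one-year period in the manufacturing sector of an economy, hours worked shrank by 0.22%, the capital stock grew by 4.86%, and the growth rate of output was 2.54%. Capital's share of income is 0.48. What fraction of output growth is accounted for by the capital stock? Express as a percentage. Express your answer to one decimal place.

The capital stock contributed 0.48 × 4.86 = 2.3328 pp.
Share of growth = 2.3328 / 2.54 × 100 = 91.843%.

The capital stock accounted for 91.8% of growth.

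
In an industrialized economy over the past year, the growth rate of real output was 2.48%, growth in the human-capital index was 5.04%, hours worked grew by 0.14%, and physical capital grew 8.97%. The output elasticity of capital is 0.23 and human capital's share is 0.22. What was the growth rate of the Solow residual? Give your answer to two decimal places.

-0.77%

Labor's share = 1 − 0.23 − 0.22 = 0.55.
Physical capital: 0.23 × 8.97 = 2.0631 pp.
The human-capital index: 0.22 × 5.04 = 1.1088 pp.
Hours worked: 0.55 × 0.14 = 0.077 pp.
TFP growth = 2.48 − 3.2489 = -0.7689%.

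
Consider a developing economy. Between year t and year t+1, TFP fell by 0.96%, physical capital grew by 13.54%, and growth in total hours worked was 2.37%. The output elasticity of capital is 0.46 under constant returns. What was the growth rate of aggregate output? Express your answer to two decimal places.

6.55%

Labor's share = 1 − 0.46 = 0.54.
Physical capital: 0.46 × 13.54 = 6.2284 pp.
Total hours worked: 0.54 × 2.37 = 1.2798 pp.
Output growth = -0.96 + 7.5082 = 6.5482%.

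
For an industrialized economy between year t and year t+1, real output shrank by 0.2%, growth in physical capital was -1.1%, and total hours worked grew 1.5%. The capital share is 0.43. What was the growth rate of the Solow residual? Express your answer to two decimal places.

-0.58%

Labor's share = 1 − 0.43 = 0.57.
Physical capital: 0.43 × (-1.1) = -0.473 pp.
Total hours worked: 0.57 × 1.5 = 0.855 pp.
TFP growth = -0.2 − 0.382 = -0.582%.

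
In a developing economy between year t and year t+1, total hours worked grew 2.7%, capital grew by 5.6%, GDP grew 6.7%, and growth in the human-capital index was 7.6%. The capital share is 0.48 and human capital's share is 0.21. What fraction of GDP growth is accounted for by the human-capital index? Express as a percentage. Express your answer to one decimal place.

The human-capital index contributed 0.21 × 7.6 = 1.596 pp.
Share of growth = 1.596 / 6.7 × 100 = 23.821%.

The human-capital index accounted for 23.8% of growth.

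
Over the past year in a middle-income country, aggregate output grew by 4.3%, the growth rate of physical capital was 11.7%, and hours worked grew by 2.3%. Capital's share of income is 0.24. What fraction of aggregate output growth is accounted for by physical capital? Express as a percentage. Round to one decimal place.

Physical capital contributed 0.24 × 11.7 = 2.808 pp.
Share of growth = 2.808 / 4.3 × 100 = 65.302%.

Physical capital accounted for 65.3% of growth.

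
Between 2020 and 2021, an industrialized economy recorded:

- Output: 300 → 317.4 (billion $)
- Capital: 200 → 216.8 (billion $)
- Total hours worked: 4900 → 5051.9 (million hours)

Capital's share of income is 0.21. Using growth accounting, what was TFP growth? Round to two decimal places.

Output growth = (317.4 − 300) / 300 = 5.8%.
Capital growth = (216.8 − 200) / 200 = 8.4%.
Total hours worked growth = (5051.9 − 4900) / 4900 = 3.1%.
Labor's share = 1 − 0.21 = 0.79.
Capital: 0.21 × 8.4 = 1.764 pp.
Total hours worked: 0.79 × 3.1 = 2.449 pp.
TFP growth = 5.8 − 4.213 = 1.587%.

TFP grew 1.59%.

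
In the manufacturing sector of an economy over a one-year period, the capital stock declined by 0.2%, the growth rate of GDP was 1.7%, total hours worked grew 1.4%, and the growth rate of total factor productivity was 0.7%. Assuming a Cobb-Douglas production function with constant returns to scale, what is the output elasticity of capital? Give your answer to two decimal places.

gY = gA + α·gK + (1−α)·gL, so gY − gA − gL = α(gK − gL).
1.7 − 0.7 − 1.4 = α × (-0.2 − 1.4).
-0.4 = -1.6 α, so α = 0.25.

The output elasticity of capital is 0.25.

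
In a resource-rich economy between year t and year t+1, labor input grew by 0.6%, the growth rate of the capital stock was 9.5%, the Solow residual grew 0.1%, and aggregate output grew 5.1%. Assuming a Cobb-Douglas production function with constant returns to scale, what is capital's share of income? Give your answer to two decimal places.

gY = gA + α·gK + (1−α)·gL, so gY − gA − gL = α(gK − gL).
5.1 − 0.1 − 0.6 = α × (9.5 − 0.6).
4.4 = 8.9 α, so α = 0.4944.

α = 0.49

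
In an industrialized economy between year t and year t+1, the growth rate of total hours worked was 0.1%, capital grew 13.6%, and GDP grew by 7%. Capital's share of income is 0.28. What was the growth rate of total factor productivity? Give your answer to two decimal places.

3.12%

Labor's share = 1 − 0.28 = 0.72.
Capital: 0.28 × 13.6 = 3.808 pp.
Total hours worked: 0.72 × 0.1 = 0.072 pp.
TFP growth = 7 − 3.88 = 3.12%.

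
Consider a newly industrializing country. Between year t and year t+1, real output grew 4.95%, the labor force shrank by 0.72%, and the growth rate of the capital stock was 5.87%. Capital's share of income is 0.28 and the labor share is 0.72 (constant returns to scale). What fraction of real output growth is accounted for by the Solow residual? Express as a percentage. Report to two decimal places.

Labor's share = 1 − 0.28 = 0.72.
The capital stock: 0.28 × 5.87 = 1.6436 pp.
The labor force: 0.72 × (-0.72) = -0.5184 pp.
TFP growth = 4.95 − 1.1252 = 3.8248%.
TFP share of growth = 3.8248 / 4.95 × 100 = 77.2687%.

The Solow residual accounted for 77.27% of growth.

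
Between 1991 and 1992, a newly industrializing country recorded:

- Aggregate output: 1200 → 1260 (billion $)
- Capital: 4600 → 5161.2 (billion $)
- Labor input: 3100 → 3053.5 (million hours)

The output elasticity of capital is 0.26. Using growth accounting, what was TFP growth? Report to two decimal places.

Aggregate output growth = (1260 − 1200) / 1200 = 5%.
Capital growth = (5161.2 − 4600) / 4600 = 12.2%.
Labor input growth = (3053.5 − 3100) / 3100 = -1.5%.
Labor's share = 1 − 0.26 = 0.74.
Capital: 0.26 × 12.2 = 3.172 pp.
Labor input: 0.74 × (-1.5) = -1.11 pp.
TFP growth = 5 − 2.062 = 2.938%.

TFP growth was 2.94%.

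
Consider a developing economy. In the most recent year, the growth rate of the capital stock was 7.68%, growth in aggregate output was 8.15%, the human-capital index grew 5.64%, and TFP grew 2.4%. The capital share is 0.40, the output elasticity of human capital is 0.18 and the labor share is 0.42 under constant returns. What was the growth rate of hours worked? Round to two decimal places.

3.96%

Labor's share = 1 − 0.4 − 0.18 = 0.42.
gY = gA + 0.4×7.68 + 0.18×5.64 + 0.42×g.
0.42×g = 8.15 − 2.4 − 4.0872 = 1.6628.
g = 1.6628 / 0.42 = 3.959%.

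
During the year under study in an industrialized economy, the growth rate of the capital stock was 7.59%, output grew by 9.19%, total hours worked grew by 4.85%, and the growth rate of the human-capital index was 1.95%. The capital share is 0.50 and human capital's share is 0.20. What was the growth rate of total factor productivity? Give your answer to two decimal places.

Labor's share = 1 − 0.5 − 0.2 = 0.3.
The capital stock: 0.5 × 7.59 = 3.795 pp.
The human-capital index: 0.2 × 1.95 = 0.39 pp.
Total hours worked: 0.3 × 4.85 = 1.455 pp.
TFP growth = 9.19 − 5.64 = 3.55%.

3.55%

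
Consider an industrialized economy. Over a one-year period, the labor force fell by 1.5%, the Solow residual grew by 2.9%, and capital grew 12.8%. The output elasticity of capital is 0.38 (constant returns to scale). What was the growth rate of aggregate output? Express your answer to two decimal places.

Labor's share = 1 − 0.38 = 0.62.
Capital: 0.38 × 12.8 = 4.864 pp.
The labor force: 0.62 × (-1.5) = -0.93 pp.
Output growth = 2.9 + 3.934 = 6.834%.

Aggregate output growth was 6.83%.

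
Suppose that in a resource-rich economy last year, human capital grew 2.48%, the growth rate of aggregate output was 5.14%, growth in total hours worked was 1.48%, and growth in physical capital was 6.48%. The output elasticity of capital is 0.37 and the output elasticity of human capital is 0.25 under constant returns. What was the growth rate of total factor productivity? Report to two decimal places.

Total factor productivity grew 1.56%.

Labor's share = 1 − 0.37 − 0.25 = 0.38.
Physical capital: 0.37 × 6.48 = 2.3976 pp.
Human capital: 0.25 × 2.48 = 0.62 pp.
Total hours worked: 0.38 × 1.48 = 0.5624 pp.
TFP growth = 5.14 − 3.58 = 1.56%.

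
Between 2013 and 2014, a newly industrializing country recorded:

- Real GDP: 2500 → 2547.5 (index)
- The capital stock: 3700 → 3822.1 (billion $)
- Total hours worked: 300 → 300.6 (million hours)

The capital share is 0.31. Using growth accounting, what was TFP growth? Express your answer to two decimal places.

Real GDP growth = (2547.5 − 2500) / 2500 = 1.9%.
The capital stock growth = (3822.1 − 3700) / 3700 = 3.3%.
Total hours worked growth = (300.6 − 300) / 300 = 0.2%.
Labor's share = 1 − 0.31 = 0.69.
The capital stock: 0.31 × 3.3 = 1.023 pp.
Total hours worked: 0.69 × 0.2 = 0.138 pp.
TFP growth = 1.9 − 1.161 = 0.739%.

0.74%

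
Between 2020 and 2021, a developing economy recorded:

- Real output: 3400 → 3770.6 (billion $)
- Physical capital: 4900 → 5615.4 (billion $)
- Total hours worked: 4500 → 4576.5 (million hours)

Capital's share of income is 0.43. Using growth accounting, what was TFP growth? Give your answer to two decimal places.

3.65%

Real output growth = (3770.6 − 3400) / 3400 = 10.9%.
Physical capital growth = (5615.4 − 4900) / 4900 = 14.6%.
Total hours worked growth = (4576.5 − 4500) / 4500 = 1.7%.
Labor's share = 1 − 0.43 = 0.57.
Physical capital: 0.43 × 14.6 = 6.278 pp.
Total hours worked: 0.57 × 1.7 = 0.969 pp.
TFP growth = 10.9 − 7.247 = 3.653%.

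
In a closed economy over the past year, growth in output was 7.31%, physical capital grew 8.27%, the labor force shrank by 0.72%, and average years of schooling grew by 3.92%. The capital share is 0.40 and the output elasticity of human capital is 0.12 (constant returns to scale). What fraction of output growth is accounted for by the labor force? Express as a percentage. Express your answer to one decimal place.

Labor's share = 1 − 0.4 − 0.12 = 0.48.
The labor force contributed 0.48 × (-0.72) = -0.3456 pp.
Share of growth = -0.3456 / 7.31 × 100 = -4.728%.

-4.7%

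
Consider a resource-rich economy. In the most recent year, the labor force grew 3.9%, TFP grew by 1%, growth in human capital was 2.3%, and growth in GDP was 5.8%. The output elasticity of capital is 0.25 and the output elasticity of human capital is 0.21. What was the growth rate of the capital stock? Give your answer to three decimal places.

The capital stock grew 8.844%.

Labor's share = 1 − 0.25 − 0.21 = 0.54.
gY = gA + 0.21×2.3 + 0.54×3.9 + 0.25×g.
0.25×g = 5.8 − 1 − 2.589 = 2.211.
g = 2.211 / 0.25 = 8.844%.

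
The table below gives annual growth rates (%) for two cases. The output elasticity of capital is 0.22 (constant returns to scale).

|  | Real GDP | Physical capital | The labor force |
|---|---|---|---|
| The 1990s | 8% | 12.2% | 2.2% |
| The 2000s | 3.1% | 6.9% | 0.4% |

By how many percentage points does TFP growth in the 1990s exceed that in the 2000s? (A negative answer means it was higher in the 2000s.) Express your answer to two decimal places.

Labor's share = 1 − 0.22 = 0.78.
The 1990s: TFP = 8 − 2.684 − 1.716 = 3.6%.
The 2000s: TFP = 3.1 − 1.518 − 0.312 = 1.27%.
Difference = 3.6 − (1.27) = 2.33 pp.

2.33 percentage points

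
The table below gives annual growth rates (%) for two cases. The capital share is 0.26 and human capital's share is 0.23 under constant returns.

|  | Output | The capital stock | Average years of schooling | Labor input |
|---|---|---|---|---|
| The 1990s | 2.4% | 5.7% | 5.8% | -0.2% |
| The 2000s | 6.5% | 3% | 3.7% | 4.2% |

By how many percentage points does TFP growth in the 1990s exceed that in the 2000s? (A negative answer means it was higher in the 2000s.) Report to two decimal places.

Labor's share = 1 − 0.26 − 0.23 = 0.51.
The 1990s: TFP = 2.4 − 1.482 − 1.334 + 0.102 = -0.314%.
The 2000s: TFP = 6.5 − 0.78 − 0.851 − 2.142 = 2.727%.
Difference = -0.314 − (2.727) = -3.041 pp.

-3.04 percentage points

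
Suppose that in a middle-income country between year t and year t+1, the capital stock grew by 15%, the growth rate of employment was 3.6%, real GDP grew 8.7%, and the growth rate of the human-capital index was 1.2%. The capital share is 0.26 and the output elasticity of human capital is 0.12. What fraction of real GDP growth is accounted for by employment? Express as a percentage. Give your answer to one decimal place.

Labor's share = 1 − 0.26 − 0.12 = 0.62.
Employment contributed 0.62 × 3.6 = 2.232 pp.
Share of growth = 2.232 / 8.7 × 100 = 25.655%.

25.7%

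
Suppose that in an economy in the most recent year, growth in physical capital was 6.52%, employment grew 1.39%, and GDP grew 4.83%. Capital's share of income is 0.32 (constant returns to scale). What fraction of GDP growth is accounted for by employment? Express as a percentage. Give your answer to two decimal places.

19.57%

Labor's share = 1 − 0.32 = 0.68.
Employment contributed 0.68 × 1.39 = 0.9452 pp.
Share of growth = 0.9452 / 4.83 × 100 = 19.5694%.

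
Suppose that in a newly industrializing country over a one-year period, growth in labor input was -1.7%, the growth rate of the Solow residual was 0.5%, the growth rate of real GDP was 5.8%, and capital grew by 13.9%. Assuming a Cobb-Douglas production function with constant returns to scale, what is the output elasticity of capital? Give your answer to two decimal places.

gY = gA + α·gK + (1−α)·gL, so gY − gA − gL = α(gK − gL).
5.8 − 0.5 + 1.7 = α × (13.9 − (-1.7)).
7 = 15.6 α, so α = 0.4487.

α = 0.45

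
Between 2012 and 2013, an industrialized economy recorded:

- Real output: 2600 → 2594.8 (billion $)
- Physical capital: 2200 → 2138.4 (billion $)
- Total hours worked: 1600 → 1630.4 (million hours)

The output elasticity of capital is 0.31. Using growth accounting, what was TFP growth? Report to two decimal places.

-0.64%

Real output growth = (2594.8 − 2600) / 2600 = -0.2%.
Physical capital growth = (2138.4 − 2200) / 2200 = -2.8%.
Total hours worked growth = (1630.4 − 1600) / 1600 = 1.9%.
Labor's share = 1 − 0.31 = 0.69.
Physical capital: 0.31 × (-2.8) = -0.868 pp.
Total hours worked: 0.69 × 1.9 = 1.311 pp.
TFP growth = -0.2 − 0.443 = -0.643%.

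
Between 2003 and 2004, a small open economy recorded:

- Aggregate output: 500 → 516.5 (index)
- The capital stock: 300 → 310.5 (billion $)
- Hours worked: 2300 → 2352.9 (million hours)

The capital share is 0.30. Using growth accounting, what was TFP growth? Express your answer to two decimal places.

Aggregate output growth = (516.5 − 500) / 500 = 3.3%.
The capital stock growth = (310.5 − 300) / 300 = 3.5%.
Hours worked growth = (2352.9 − 2300) / 2300 = 2.3%.
Labor's share = 1 − 0.3 = 0.7.
The capital stock: 0.3 × 3.5 = 1.05 pp.
Hours worked: 0.7 × 2.3 = 1.61 pp.
TFP growth = 3.3 − 2.66 = 0.64%.

0.64%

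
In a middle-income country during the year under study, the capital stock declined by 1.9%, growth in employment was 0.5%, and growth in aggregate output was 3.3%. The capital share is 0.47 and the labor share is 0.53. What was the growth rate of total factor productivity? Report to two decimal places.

Total factor productivity growth was 3.93%.

Labor's share = 1 − 0.47 = 0.53.
The capital stock: 0.47 × (-1.9) = -0.893 pp.
Employment: 0.53 × 0.5 = 0.265 pp.
TFP growth = 3.3 + 0.628 = 3.928%.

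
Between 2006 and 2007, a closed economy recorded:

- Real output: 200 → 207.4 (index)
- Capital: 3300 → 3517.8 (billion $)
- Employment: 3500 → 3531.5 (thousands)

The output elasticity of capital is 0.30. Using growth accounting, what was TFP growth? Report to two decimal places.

TFP grew 1.09%.

Real output growth = (207.4 − 200) / 200 = 3.7%.
Capital growth = (3517.8 − 3300) / 3300 = 6.6%.
Employment growth = (3531.5 − 3500) / 3500 = 0.9%.
Labor's share = 1 − 0.3 = 0.7.
Capital: 0.3 × 6.6 = 1.98 pp.
Employment: 0.7 × 0.9 = 0.63 pp.
TFP growth = 3.7 − 2.61 = 1.09%.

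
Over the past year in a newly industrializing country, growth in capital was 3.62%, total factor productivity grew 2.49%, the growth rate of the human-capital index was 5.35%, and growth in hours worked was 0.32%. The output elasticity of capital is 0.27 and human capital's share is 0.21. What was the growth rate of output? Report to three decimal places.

Output growth was 4.757%.

Labor's share = 1 − 0.27 − 0.21 = 0.52.
Capital: 0.27 × 3.62 = 0.9774 pp.
The human-capital index: 0.21 × 5.35 = 1.1235 pp.
Hours worked: 0.52 × 0.32 = 0.1664 pp.
Output growth = 2.49 + 2.2673 = 4.7573%.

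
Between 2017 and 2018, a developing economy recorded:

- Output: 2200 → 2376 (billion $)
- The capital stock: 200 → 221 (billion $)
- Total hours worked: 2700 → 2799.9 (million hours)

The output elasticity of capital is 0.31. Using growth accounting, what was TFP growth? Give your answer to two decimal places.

Output growth = (2376 − 2200) / 2200 = 8%.
The capital stock growth = (221 − 200) / 200 = 10.5%.
Total hours worked growth = (2799.9 − 2700) / 2700 = 3.7%.
Labor's share = 1 − 0.31 = 0.69.
The capital stock: 0.31 × 10.5 = 3.255 pp.
Total hours worked: 0.69 × 3.7 = 2.553 pp.
TFP growth = 8 − 5.808 = 2.192%.

2.19%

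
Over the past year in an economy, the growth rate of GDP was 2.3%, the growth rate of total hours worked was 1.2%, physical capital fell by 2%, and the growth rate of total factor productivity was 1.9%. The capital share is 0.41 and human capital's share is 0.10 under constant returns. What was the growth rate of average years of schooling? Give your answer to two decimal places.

Labor's share = 1 − 0.41 − 0.1 = 0.49.
gY = gA + 0.41×(-2) + 0.49×1.2 + 0.1×g.
0.1×g = 2.3 − 1.9 + 0.232 = 0.632.
g = 0.632 / 0.1 = 6.32%.

6.32%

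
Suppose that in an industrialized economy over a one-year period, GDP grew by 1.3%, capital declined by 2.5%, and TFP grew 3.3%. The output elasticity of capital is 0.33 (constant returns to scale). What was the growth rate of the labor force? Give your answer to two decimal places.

-1.75%

Labor's share = 1 − 0.33 = 0.67.
gY = gA + 0.33×(-2.5) + 0.67×g.
0.67×g = 1.3 − 3.3 + 0.825 = -1.175.
g = -1.175 / 0.67 = -1.7537%.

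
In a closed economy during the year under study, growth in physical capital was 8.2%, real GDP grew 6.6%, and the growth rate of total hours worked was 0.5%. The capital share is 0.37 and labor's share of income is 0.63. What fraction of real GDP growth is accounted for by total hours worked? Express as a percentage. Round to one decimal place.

4.8%

Labor's share = 1 − 0.37 = 0.63.
Total hours worked contributed 0.63 × 0.5 = 0.315 pp.
Share of growth = 0.315 / 6.6 × 100 = 4.773%.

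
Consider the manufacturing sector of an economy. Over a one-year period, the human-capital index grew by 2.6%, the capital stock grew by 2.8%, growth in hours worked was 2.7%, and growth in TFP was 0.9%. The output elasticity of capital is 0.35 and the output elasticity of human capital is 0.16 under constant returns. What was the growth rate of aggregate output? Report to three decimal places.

Labor's share = 1 − 0.35 − 0.16 = 0.49.
The capital stock: 0.35 × 2.8 = 0.98 pp.
The human-capital index: 0.16 × 2.6 = 0.416 pp.
Hours worked: 0.49 × 2.7 = 1.323 pp.
Output growth = 0.9 + 2.719 = 3.619%.

3.619%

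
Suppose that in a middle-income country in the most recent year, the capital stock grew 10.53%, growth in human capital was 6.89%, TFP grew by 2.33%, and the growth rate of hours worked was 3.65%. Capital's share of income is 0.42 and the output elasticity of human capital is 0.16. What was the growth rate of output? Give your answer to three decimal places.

Labor's share = 1 − 0.42 − 0.16 = 0.42.
The capital stock: 0.42 × 10.53 = 4.4226 pp.
Human capital: 0.16 × 6.89 = 1.1024 pp.
Hours worked: 0.42 × 3.65 = 1.533 pp.
Output growth = 2.33 + 7.058 = 9.388%.

9.388%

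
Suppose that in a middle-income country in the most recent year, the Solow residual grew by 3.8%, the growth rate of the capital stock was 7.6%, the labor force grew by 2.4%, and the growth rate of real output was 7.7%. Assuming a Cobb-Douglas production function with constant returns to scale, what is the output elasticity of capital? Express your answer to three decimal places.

α = 0.288

gY = gA + α·gK + (1−α)·gL, so gY − gA − gL = α(gK − gL).
7.7 − 3.8 − 2.4 = α × (7.6 − 2.4).
1.5 = 5.2 α, so α = 0.28846.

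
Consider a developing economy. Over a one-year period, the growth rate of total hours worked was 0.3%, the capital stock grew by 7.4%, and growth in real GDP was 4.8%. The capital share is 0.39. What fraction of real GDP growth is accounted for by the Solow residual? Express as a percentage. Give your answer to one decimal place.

36.1%

Labor's share = 1 − 0.39 = 0.61.
The capital stock: 0.39 × 7.4 = 2.886 pp.
Total hours worked: 0.61 × 0.3 = 0.183 pp.
TFP growth = 4.8 − 3.069 = 1.731%.
TFP share of growth = 1.731 / 4.8 × 100 = 36.063%.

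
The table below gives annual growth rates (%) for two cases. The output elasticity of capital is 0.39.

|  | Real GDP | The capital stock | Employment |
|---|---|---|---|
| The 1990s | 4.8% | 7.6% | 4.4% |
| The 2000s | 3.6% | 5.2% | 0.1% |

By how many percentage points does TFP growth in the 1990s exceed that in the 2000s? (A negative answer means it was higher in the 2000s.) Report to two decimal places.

-2.36 percentage points

Labor's share = 1 − 0.39 = 0.61.
The 1990s: TFP = 4.8 − 2.964 − 2.684 = -0.848%.
The 2000s: TFP = 3.6 − 2.028 − 0.061 = 1.511%.
Difference = -0.848 − (1.511) = -2.359 pp.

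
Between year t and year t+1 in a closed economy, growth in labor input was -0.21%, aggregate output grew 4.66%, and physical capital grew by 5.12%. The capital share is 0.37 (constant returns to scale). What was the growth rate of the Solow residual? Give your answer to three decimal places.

2.898%

Labor's share = 1 − 0.37 = 0.63.
Physical capital: 0.37 × 5.12 = 1.8944 pp.
Labor input: 0.63 × (-0.21) = -0.1323 pp.
TFP growth = 4.66 − 1.7621 = 2.8979%.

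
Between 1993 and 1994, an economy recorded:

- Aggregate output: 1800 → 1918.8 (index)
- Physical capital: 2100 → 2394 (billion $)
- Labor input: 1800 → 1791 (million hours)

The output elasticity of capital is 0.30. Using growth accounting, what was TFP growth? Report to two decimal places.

2.75%

Aggregate output growth = (1918.8 − 1800) / 1800 = 6.6%.
Physical capital growth = (2394 − 2100) / 2100 = 14%.
Labor input growth = (1791 − 1800) / 1800 = -0.5%.
Labor's share = 1 − 0.3 = 0.7.
Physical capital: 0.3 × 14 = 4.2 pp.
Labor input: 0.7 × (-0.5) = -0.35 pp.
TFP growth = 6.6 − 3.85 = 2.75%.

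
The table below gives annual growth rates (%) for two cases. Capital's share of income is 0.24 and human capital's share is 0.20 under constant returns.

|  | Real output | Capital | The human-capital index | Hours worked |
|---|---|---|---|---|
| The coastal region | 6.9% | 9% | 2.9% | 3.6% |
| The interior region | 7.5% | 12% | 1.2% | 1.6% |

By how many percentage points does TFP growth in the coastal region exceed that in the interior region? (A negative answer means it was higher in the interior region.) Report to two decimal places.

-1.34 percentage points

Labor's share = 1 − 0.24 − 0.2 = 0.56.
The coastal region: TFP = 6.9 − 2.16 − 0.58 − 2.016 = 2.144%.
The interior region: TFP = 7.5 − 2.88 − 0.24 − 0.896 = 3.484%.
Difference = 2.144 − (3.484) = -1.34 pp.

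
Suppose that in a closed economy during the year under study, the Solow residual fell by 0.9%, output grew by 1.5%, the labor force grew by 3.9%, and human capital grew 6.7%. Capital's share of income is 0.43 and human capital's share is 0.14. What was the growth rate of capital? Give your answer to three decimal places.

Labor's share = 1 − 0.43 − 0.14 = 0.43.
gY = gA + 0.14×6.7 + 0.43×3.9 + 0.43×g.
0.43×g = 1.5 + 0.9 − 2.615 = -0.215.
g = -0.215 / 0.43 = -0.5%.

-0.500%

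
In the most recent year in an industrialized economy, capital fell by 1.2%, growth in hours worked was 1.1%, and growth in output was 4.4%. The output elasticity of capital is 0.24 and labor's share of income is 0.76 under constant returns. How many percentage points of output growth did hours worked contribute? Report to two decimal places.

0.84 pp

Labor's share = 1 − 0.24 = 0.76.
Contribution = share × growth = 0.76 × 1.1 = 0.836 pp.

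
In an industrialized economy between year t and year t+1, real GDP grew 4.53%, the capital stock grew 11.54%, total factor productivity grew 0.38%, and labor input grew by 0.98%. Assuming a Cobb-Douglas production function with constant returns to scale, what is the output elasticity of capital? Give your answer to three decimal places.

α = 0.300

gY = gA + α·gK + (1−α)·gL, so gY − gA − gL = α(gK − gL).
4.53 − 0.38 − 0.98 = α × (11.54 − 0.98).
3.17 = 10.56 α, so α = 0.30019.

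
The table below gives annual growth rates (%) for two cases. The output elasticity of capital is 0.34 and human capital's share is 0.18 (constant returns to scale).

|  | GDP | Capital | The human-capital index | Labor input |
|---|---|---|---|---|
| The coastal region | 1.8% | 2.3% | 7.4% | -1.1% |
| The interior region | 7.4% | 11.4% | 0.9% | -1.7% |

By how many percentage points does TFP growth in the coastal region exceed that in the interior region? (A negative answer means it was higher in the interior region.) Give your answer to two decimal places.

Labor's share = 1 − 0.34 − 0.18 = 0.48.
The coastal region: TFP = 1.8 − 0.782 − 1.332 + 0.528 = 0.214%.
The interior region: TFP = 7.4 − 3.876 − 0.162 + 0.816 = 4.178%.
Difference = 0.214 − (4.178) = -3.964 pp.

-3.96 percentage points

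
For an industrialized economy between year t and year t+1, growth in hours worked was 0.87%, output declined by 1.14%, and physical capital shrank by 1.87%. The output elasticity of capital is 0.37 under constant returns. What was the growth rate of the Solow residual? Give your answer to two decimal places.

-1.00%

Labor's share = 1 − 0.37 = 0.63.
Physical capital: 0.37 × (-1.87) = -0.6919 pp.
Hours worked: 0.63 × 0.87 = 0.5481 pp.
TFP growth = -1.14 + 0.1438 = -0.9962%.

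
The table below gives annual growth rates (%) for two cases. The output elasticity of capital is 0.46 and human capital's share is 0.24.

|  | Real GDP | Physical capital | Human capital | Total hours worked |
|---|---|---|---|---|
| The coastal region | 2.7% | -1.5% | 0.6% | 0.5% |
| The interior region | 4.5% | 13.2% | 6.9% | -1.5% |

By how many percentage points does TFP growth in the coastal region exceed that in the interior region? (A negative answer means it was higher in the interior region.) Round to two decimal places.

Labor's share = 1 − 0.46 − 0.24 = 0.3.
The coastal region: TFP = 2.7 + 0.69 − 0.144 − 0.15 = 3.096%.
The interior region: TFP = 4.5 − 6.072 − 1.656 + 0.45 = -2.778%.
Difference = 3.096 − (-2.778) = 5.874 pp.

5.87 percentage points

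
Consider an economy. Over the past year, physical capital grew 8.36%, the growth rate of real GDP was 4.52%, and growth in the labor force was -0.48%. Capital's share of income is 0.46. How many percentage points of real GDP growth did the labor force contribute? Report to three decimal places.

Labor's share = 1 − 0.46 = 0.54.
Contribution = share × growth = 0.54 × (-0.48) = -0.2592 pp.

-0.259 pp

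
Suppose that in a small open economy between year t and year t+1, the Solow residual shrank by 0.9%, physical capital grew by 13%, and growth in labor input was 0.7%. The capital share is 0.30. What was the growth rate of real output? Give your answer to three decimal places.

Real output growth was 3.490%.

Labor's share = 1 − 0.3 = 0.7.
Physical capital: 0.3 × 13 = 3.9 pp.
Labor input: 0.7 × 0.7 = 0.49 pp.
Output growth = -0.9 + 4.39 = 3.49%.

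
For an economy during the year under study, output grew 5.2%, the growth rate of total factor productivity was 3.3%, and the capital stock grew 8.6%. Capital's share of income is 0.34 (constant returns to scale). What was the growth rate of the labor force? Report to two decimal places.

Labor's share = 1 − 0.34 = 0.66.
gY = gA + 0.34×8.6 + 0.66×g.
0.66×g = 5.2 − 3.3 − 2.924 = -1.024.
g = -1.024 / 0.66 = -1.5515%.

-1.55%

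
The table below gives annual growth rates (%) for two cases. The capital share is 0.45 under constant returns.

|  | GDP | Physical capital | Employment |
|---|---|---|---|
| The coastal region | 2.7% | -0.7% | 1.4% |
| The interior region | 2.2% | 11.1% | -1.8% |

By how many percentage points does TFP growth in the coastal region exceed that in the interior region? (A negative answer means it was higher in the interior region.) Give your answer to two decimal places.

Labor's share = 1 − 0.45 = 0.55.
The coastal region: TFP = 2.7 + 0.315 − 0.77 = 2.245%.
The interior region: TFP = 2.2 − 4.995 + 0.99 = -1.805%.
Difference = 2.245 − (-1.805) = 4.05 pp.

4.05 percentage points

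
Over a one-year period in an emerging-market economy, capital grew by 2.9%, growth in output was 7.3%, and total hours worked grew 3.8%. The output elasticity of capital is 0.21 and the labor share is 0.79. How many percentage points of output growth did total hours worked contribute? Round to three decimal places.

3.002

Labor's share = 1 − 0.21 = 0.79.
Contribution = share × growth = 0.79 × 3.8 = 3.002 pp.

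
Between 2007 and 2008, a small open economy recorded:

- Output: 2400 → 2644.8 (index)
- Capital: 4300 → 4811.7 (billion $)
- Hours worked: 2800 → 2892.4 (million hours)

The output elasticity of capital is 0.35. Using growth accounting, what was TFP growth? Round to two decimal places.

Output growth = (2644.8 − 2400) / 2400 = 10.2%.
Capital growth = (4811.7 − 4300) / 4300 = 11.9%.
Hours worked growth = (2892.4 − 2800) / 2800 = 3.3%.
Labor's share = 1 − 0.35 = 0.65.
Capital: 0.35 × 11.9 = 4.165 pp.
Hours worked: 0.65 × 3.3 = 2.145 pp.
TFP growth = 10.2 − 6.31 = 3.89%.

TFP grew 3.89%.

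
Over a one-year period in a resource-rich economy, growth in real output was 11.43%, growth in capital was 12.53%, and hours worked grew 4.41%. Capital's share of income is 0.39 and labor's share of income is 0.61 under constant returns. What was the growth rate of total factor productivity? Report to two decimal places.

Labor's share = 1 − 0.39 = 0.61.
Capital: 0.39 × 12.53 = 4.8867 pp.
Hours worked: 0.61 × 4.41 = 2.6901 pp.
TFP growth = 11.43 − 7.5768 = 3.8532%.

Total factor productivity grew 3.85%.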